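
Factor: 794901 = 3^1*257^1*1031^1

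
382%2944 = 382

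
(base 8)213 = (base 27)54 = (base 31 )4F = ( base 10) 139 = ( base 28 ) 4r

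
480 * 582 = 279360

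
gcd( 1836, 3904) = 4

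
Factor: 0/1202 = 0 = 0^1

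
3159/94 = 3159/94 =33.61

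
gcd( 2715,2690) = 5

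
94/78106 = 47/39053 = 0.00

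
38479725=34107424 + 4372301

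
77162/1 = 77162 = 77162.00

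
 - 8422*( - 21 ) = 176862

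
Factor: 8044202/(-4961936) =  - 2^( - 3)*7^( - 2)*6329^(-1)*4022101^1 = -4022101/2480968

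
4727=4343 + 384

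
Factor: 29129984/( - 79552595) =-2^8 * 5^( - 1)*13^1*83^(  -  1)*8753^1*191693^(-1)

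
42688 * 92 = 3927296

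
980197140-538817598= 441379542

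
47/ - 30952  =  - 47/30952 = - 0.00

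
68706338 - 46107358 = 22598980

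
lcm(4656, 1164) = 4656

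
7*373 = 2611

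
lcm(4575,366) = 9150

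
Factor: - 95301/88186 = -2^(-1)*3^2*7^( - 1)*6299^(-1) * 10589^1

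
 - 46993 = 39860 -86853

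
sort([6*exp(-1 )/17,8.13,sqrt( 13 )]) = [6 * exp(  -  1)/17, sqrt( 13) , 8.13]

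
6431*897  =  5768607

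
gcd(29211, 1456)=91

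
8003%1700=1203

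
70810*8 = 566480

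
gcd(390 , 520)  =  130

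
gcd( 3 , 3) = 3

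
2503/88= 2503/88= 28.44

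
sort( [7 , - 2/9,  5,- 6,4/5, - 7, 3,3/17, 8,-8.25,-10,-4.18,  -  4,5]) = [ - 10, - 8.25, - 7,-6, - 4.18, - 4,-2/9, 3/17,4/5 , 3 , 5, 5,  7, 8 ] 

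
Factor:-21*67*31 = - 43617 = - 3^1*7^1* 31^1*67^1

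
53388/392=136  +  19/98 = 136.19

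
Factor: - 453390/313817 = -2^1 *3^1*5^1*17^1 * 353^( - 1)= - 510/353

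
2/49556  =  1/24778= 0.00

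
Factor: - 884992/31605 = - 2^8*3^( - 1 )*5^(-1)*7^ ( - 2 )*43^(-1) * 3457^1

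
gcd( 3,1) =1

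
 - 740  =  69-809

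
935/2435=187/487 = 0.38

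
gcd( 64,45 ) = 1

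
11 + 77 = 88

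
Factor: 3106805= 5^1  *  13^1*47797^1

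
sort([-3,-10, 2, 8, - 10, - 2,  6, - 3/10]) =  [ - 10, - 10,  -  3 ,  -  2,-3/10,2, 6, 8 ]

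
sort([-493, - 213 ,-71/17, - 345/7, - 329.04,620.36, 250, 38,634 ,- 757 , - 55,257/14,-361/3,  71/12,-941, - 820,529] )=[-941 , - 820, - 757, - 493, - 329.04,-213, - 361/3, - 55, - 345/7, - 71/17 , 71/12,  257/14,38, 250, 529,  620.36, 634]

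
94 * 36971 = 3475274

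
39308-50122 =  - 10814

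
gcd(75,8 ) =1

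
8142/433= 8142/433=18.80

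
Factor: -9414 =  - 2^1*3^2*523^1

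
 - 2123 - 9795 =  - 11918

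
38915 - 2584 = 36331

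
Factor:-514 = - 2^1*257^1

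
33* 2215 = 73095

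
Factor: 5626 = 2^1 * 29^1*97^1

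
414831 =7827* 53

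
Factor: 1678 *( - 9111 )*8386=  - 2^2 * 3^1*7^1*599^1 * 839^1*3037^1 = -128207331588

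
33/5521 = 33/5521 =0.01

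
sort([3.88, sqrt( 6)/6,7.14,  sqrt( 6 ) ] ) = [sqrt( 6)/6,sqrt(6 ),3.88, 7.14] 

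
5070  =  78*65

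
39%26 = 13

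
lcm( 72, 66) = 792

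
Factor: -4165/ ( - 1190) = 2^(-1)*7^1 =7/2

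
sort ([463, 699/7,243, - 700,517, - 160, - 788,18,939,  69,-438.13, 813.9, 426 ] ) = [ - 788, - 700, - 438.13  , - 160,18, 69,699/7,243,426,  463,517,813.9, 939 ]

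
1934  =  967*2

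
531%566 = 531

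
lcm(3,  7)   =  21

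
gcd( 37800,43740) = 540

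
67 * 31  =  2077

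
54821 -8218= 46603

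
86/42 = 2 + 1/21= 2.05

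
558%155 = 93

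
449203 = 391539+57664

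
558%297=261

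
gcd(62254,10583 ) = 1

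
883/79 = 883/79 = 11.18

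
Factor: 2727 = 3^3*101^1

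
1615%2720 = 1615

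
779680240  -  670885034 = 108795206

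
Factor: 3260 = 2^2*5^1* 163^1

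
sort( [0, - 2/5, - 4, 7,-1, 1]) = [ - 4, - 1, - 2/5, 0,1,7]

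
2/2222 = 1/1111  =  0.00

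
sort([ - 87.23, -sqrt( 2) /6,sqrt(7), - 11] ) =[-87.23,-11, - sqrt( 2) /6,sqrt( 7 ) ]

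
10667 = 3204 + 7463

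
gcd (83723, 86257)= 1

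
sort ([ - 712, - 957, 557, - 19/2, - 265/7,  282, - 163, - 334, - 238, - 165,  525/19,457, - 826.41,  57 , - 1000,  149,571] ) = [ - 1000,- 957, - 826.41, - 712, - 334, - 238,  -  165, - 163, - 265/7, - 19/2,525/19, 57,149, 282,457,  557,571]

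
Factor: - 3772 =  - 2^2*23^1*41^1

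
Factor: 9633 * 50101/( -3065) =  - 482622933/3065 =- 3^1*5^( - 1 ) * 13^2 * 19^1 * 613^( - 1)*50101^1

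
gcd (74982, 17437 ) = 1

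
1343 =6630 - 5287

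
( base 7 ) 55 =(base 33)17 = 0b101000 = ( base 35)15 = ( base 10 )40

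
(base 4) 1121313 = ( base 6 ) 42343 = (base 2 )1011001110111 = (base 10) 5751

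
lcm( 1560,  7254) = 145080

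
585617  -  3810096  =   -3224479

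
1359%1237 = 122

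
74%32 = 10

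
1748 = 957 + 791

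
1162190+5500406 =6662596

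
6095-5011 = 1084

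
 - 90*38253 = - 3442770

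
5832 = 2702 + 3130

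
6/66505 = 6/66505 = 0.00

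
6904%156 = 40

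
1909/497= 3 + 418/497 =3.84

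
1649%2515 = 1649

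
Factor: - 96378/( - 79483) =2^1 *3^1*61^( - 1 ) * 1303^( - 1)* 16063^1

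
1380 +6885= 8265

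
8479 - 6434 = 2045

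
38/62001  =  38/62001  =  0.00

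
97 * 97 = 9409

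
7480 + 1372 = 8852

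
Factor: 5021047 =67^1*74941^1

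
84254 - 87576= - 3322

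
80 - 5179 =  - 5099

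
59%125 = 59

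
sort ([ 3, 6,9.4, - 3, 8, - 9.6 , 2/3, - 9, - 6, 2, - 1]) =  [ - 9.6, - 9, - 6 , - 3, - 1, 2/3,  2, 3,6 , 8, 9.4] 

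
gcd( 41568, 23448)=24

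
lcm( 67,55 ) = 3685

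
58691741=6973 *8417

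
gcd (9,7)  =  1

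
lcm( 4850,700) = 67900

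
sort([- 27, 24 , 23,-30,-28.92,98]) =[ - 30, - 28.92, - 27,23, 24  ,  98]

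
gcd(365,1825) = 365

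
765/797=765/797 = 0.96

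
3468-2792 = 676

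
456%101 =52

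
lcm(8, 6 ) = 24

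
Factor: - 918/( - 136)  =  2^( - 2) * 3^3 = 27/4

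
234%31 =17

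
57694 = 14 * 4121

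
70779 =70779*1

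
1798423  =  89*20207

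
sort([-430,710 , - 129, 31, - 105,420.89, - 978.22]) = [ - 978.22, - 430, - 129,-105, 31, 420.89, 710 ]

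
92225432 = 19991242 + 72234190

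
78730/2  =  39365  =  39365.00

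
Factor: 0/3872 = 0^1 = 0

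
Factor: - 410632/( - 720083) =2^3*7^( - 1)*  13^( - 1)*41^(-1)*193^( -1)*51329^1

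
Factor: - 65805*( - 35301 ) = 3^2*5^1 * 7^1*41^3*107^1 = 2322982305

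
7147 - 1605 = 5542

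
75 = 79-4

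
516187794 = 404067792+112120002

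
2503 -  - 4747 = 7250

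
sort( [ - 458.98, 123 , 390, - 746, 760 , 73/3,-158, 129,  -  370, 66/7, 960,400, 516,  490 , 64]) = [ - 746, - 458.98 , - 370, - 158, 66/7 , 73/3,64, 123 , 129, 390 , 400,490, 516, 760, 960] 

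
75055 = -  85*( - 883)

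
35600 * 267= 9505200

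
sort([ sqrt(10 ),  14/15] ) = [ 14/15,sqrt( 10 )]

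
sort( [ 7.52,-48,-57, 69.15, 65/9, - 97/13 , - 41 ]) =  [  -  57,  -  48, - 41,-97/13, 65/9, 7.52, 69.15]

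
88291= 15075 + 73216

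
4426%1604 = 1218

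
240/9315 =16/621 = 0.03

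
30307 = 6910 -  - 23397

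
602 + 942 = 1544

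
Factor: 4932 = 2^2*3^2*137^1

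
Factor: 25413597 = 3^2*11^1 * 23^1*11161^1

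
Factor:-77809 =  - 17^1*23^1*199^1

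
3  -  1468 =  - 1465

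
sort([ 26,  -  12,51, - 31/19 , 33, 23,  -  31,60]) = [ - 31, - 12,  -  31/19, 23, 26 , 33, 51,60] 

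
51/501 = 17/167=0.10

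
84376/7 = 84376/7 = 12053.71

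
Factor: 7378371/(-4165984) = -2^(-5)*3^4*7^2*11^1*13^2 * 211^(- 1)*617^(-1)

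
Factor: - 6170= - 2^1*5^1*617^1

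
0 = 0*21028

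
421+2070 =2491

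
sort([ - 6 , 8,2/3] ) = [ - 6,2/3,8 ] 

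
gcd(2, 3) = 1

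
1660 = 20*83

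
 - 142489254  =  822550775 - 965040029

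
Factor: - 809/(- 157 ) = 157^( - 1) * 809^1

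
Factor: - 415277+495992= 80715 = 3^1*5^1*5381^1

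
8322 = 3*2774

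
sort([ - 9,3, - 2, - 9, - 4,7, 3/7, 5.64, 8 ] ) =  [ - 9, - 9 , - 4, - 2, 3/7,  3, 5.64, 7, 8]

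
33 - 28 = 5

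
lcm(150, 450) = 450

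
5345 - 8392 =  - 3047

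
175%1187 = 175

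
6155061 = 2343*2627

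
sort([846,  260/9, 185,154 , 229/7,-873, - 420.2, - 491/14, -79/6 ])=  [-873,- 420.2, - 491/14, - 79/6, 260/9,229/7,154, 185, 846]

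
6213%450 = 363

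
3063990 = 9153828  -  6089838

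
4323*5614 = 24269322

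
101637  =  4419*23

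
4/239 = 4/239 =0.02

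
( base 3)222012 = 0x2C3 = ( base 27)q5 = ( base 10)707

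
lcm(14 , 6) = 42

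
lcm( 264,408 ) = 4488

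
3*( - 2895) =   -  8685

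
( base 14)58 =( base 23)39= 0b1001110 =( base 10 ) 78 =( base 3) 2220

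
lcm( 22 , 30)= 330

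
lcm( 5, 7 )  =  35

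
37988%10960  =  5108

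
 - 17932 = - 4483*4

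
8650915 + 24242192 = 32893107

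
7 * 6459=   45213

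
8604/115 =74 + 94/115 =74.82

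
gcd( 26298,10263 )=3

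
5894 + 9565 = 15459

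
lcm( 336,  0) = 0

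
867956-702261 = 165695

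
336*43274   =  14540064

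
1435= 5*287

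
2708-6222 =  - 3514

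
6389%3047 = 295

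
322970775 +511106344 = 834077119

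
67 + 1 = 68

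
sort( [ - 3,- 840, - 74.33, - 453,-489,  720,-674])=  [ - 840, - 674, - 489, - 453,  -  74.33, - 3 , 720]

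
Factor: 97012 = 2^2*79^1 * 307^1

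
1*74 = 74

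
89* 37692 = 3354588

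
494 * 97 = 47918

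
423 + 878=1301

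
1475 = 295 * 5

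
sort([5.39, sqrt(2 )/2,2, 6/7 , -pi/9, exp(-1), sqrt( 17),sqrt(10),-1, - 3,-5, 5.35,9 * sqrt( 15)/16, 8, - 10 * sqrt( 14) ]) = [-10*sqrt (14 ) ,-5, - 3,-1, - pi/9,exp( - 1), sqrt( 2 ) /2,6/7, 2,9*sqrt( 15 ) /16, sqrt( 10 ),sqrt(17), 5.35,  5.39,8 ]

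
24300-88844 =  - 64544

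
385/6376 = 385/6376 = 0.06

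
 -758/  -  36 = 379/18=21.06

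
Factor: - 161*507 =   -  81627 = -3^1*7^1*13^2*23^1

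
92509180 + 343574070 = 436083250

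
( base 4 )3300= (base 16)f0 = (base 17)E2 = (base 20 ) c0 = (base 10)240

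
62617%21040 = 20537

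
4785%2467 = 2318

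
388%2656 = 388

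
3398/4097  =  3398/4097 = 0.83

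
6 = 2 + 4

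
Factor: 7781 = 31^1*251^1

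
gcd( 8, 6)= 2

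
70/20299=70/20299 = 0.00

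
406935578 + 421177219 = 828112797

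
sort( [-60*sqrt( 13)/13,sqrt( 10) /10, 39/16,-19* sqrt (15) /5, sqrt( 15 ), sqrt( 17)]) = [ - 60*sqrt ( 13)/13, - 19*sqrt(15)/5, sqrt( 10 )/10, 39/16,  sqrt( 15), sqrt ( 17)]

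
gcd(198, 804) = 6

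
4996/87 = 4996/87 = 57.43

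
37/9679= 37/9679 = 0.00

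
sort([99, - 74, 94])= [ - 74,94,99]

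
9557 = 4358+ 5199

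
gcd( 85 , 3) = 1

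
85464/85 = 85464/85 = 1005.46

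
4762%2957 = 1805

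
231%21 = 0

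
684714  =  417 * 1642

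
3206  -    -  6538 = 9744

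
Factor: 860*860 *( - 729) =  - 2^4*3^6*5^2*43^2 = - 539168400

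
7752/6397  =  7752/6397 =1.21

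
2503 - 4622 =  - 2119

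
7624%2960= 1704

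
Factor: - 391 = - 17^1*  23^1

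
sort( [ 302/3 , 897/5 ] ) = [302/3, 897/5]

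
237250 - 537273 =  - 300023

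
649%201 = 46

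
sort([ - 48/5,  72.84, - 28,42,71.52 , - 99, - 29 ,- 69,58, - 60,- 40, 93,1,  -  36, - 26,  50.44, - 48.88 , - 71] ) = [- 99, - 71, - 69, - 60, - 48.88,-40, - 36, - 29, - 28, - 26, - 48/5,1,42,  50.44,58,71.52,72.84 , 93]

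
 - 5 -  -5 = 0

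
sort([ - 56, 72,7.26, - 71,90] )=[ -71, - 56,7.26, 72, 90] 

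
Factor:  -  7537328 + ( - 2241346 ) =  - 9778674   =  - 2^1*3^1*911^1*1789^1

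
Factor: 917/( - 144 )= -2^( - 4)*3^( - 2)*7^1*131^1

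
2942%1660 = 1282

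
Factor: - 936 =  - 2^3*3^2*13^1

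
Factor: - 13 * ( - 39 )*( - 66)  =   - 2^1*3^2*11^1*13^2 = - 33462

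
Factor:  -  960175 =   -  5^2*193^1*199^1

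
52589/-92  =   -572 + 35/92= - 571.62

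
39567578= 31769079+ 7798499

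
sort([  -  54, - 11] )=[-54, - 11]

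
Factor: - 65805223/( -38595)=3^( - 1)*  5^( - 1)*11^1*31^( - 1 )*83^( - 1 )*5982293^1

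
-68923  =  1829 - 70752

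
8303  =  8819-516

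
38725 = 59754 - 21029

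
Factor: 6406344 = 2^3*3^3*7^1*19^1 * 223^1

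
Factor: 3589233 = 3^1*19^1*62969^1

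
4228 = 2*2114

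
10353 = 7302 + 3051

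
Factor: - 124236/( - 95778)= 2^1*7^1 * 29^1*313^( - 1) = 406/313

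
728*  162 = 117936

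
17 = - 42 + 59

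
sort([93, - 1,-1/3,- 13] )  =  [ - 13,-1,  -  1/3, 93] 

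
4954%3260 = 1694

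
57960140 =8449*6860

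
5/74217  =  5/74217 = 0.00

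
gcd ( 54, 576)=18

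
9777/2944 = 9777/2944 = 3.32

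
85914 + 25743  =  111657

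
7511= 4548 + 2963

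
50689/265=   50689/265 = 191.28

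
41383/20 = 41383/20 =2069.15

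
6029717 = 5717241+312476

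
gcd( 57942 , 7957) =1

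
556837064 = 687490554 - 130653490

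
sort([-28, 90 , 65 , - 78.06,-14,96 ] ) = [ - 78.06, - 28, - 14 , 65,  90,  96]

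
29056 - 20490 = 8566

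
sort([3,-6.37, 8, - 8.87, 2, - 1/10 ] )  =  [ - 8.87, - 6.37, - 1/10 , 2, 3,8] 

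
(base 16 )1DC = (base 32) ES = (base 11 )3a3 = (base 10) 476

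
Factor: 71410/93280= 2^( - 4 )*11^(-1) * 37^1*53^( - 1)*193^1 = 7141/9328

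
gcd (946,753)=1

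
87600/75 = 1168 = 1168.00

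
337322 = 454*743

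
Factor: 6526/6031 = 2^1*13^1*37^(  -  1)*163^(-1 )*251^1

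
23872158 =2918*8181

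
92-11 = 81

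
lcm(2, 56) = 56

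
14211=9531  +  4680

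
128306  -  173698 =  - 45392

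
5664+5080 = 10744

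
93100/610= 9310/61 = 152.62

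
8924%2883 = 275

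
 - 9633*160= - 1541280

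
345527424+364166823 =709694247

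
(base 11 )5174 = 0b1101011001001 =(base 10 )6857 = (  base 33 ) 69q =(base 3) 100101222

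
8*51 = 408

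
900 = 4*225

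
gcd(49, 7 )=7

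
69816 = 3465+66351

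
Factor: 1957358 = 2^1  *  13^2*5791^1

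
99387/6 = 33129/2 = 16564.50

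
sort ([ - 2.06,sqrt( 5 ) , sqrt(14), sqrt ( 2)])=[ - 2.06,sqrt( 2),sqrt( 5 ),sqrt( 14)]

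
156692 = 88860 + 67832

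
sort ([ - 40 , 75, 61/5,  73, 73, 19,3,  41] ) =[ - 40,3 , 61/5,19, 41, 73,73 , 75 ] 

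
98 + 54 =152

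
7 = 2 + 5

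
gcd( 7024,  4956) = 4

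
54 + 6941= 6995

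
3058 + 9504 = 12562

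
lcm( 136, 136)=136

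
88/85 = 1 + 3/85=   1.04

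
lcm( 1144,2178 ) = 113256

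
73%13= 8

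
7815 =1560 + 6255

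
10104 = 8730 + 1374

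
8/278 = 4/139 = 0.03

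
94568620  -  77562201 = 17006419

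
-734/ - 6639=734/6639 =0.11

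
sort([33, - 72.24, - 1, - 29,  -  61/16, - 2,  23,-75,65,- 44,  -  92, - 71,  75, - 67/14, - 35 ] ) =[  -  92 , - 75, - 72.24,- 71,-44,-35, - 29,-67/14, - 61/16, -2 , - 1,23,33,  65, 75 ]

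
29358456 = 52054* 564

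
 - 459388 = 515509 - 974897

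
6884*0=0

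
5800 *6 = 34800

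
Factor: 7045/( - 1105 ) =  - 13^(-1 )*17^( - 1)*1409^1  =  -  1409/221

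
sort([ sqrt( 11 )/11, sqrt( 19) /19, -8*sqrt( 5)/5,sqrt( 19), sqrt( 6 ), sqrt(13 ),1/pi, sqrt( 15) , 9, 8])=[ - 8 * sqrt(5)/5,sqrt(19 ) /19,  sqrt( 11) /11,1/pi,sqrt(6), sqrt( 13),sqrt( 15) , sqrt (19),  8 , 9]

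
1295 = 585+710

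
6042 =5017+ 1025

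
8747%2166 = 83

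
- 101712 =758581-860293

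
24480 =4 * 6120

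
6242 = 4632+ 1610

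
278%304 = 278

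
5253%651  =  45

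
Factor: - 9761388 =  - 2^2*3^1*7^2*13^1*1277^1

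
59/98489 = 59/98489 = 0.00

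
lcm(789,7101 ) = 7101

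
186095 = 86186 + 99909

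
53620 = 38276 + 15344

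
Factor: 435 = 3^1*5^1*29^1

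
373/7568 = 373/7568 = 0.05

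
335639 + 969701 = 1305340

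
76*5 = 380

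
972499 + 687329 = 1659828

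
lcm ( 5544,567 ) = 49896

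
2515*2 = 5030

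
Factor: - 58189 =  - 58189^1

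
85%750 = 85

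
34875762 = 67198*519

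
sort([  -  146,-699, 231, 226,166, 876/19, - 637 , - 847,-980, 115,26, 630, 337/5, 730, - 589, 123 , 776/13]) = [ - 980, - 847 , - 699, - 637, - 589, -146,26, 876/19, 776/13,337/5, 115, 123, 166,226, 231, 630, 730]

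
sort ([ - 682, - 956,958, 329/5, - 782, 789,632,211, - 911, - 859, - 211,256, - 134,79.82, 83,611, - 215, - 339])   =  [ - 956,-911, -859 ,-782, - 682,-339, - 215, - 211,-134,329/5,79.82,83,211,256,611,632, 789, 958 ]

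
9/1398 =3/466 =0.01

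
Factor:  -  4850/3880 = -5/4 = - 2^(-2)*5^1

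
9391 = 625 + 8766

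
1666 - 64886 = -63220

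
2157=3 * 719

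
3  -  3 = 0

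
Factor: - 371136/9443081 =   -  2^6*3^1 * 1933^1*2963^ ( - 1)*3187^ (-1)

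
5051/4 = 1262 + 3/4 = 1262.75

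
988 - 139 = 849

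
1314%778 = 536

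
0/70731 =0 = 0.00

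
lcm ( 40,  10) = 40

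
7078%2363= 2352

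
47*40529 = 1904863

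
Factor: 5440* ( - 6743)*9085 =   -  333255243200 = - 2^6*5^2 * 11^1 * 17^1 * 23^1 * 79^1*613^1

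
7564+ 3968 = 11532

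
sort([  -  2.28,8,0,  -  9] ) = [  -  9, - 2.28,0,8 ] 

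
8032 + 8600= 16632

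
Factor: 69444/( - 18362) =  -  34722/9181 = -  2^1*3^3*643^1*9181^(- 1)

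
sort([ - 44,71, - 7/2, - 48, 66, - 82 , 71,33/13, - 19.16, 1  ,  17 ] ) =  [-82, - 48, - 44, - 19.16,-7/2, 1, 33/13, 17 , 66, 71, 71 ] 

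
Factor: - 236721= - 3^1*19^1* 4153^1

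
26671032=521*51192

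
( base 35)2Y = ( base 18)5E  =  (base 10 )104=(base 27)3N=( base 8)150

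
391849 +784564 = 1176413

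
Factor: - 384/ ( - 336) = 2^3*7^( - 1) = 8/7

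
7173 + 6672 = 13845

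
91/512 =91/512 = 0.18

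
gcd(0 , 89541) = 89541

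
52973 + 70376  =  123349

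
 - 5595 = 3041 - 8636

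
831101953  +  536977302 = 1368079255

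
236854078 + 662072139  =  898926217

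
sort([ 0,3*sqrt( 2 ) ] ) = [ 0,3*sqrt( 2 ) ]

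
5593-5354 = 239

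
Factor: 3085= 5^1*617^1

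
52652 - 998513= - 945861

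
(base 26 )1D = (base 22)1h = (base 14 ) 2b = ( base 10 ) 39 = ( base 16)27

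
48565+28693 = 77258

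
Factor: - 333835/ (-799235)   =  19^(-1 )*47^( - 1 ) * 373^1  =  373/893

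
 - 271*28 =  - 7588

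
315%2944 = 315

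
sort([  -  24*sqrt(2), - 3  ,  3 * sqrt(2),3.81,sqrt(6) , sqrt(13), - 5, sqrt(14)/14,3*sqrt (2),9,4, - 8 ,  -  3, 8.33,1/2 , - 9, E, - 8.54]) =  [ - 24*sqrt(2),-9,-8.54,- 8,  -  5  ,-3, - 3,sqrt(14 )/14,  1/2,sqrt(6 ), E,sqrt(13), 3.81,4, 3*sqrt( 2),3*sqrt(2), 8.33,  9 ]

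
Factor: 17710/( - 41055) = -2^1 * 3^( - 1) * 11^1*17^(-1) = -22/51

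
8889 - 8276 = 613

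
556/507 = 556/507 = 1.10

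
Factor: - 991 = -991^1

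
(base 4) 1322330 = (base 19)12F2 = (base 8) 17274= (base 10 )7868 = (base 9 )11712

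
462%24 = 6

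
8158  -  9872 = -1714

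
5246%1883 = 1480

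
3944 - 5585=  - 1641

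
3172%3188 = 3172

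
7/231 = 1/33 = 0.03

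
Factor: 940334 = 2^1*470167^1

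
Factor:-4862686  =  -2^1*2431343^1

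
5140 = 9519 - 4379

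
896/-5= - 180 + 4/5  =  - 179.20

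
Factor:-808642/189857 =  - 2^1 * 373^ ( - 1 )*509^ ( - 1)*404321^1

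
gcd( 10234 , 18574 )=2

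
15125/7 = 2160 + 5/7 = 2160.71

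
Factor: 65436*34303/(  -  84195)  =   - 2^2*3^( - 1 )*5^( - 1 )*7^1*19^1*41^1*1871^( - 1)*34303^1  =  -748217036/28065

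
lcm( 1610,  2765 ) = 127190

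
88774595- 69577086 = 19197509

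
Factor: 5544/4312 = 9/7 = 3^2*7^(  -  1) 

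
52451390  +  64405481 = 116856871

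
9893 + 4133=14026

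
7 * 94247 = 659729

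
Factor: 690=2^1*3^1*5^1*23^1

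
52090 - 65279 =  - 13189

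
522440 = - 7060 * ( - 74 )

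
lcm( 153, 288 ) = 4896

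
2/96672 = 1/48336 = 0.00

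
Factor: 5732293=7^1*193^1*4243^1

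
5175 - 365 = 4810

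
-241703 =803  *(-301)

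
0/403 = 0  =  0.00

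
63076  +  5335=68411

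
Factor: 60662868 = 2^2 * 3^1*7^1*17^1 * 23^1*1847^1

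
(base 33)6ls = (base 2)1110001010111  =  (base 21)G9A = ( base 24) ce7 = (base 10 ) 7255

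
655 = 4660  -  4005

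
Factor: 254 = 2^1 * 127^1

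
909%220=29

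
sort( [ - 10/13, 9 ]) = [-10/13,9 ] 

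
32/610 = 16/305 = 0.05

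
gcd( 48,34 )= 2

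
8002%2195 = 1417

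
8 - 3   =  5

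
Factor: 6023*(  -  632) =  - 2^3*19^1*79^1 *317^1 = -3806536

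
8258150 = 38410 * 215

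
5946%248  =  242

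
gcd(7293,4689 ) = 3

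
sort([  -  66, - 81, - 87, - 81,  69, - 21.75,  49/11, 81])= [ - 87, - 81, - 81, - 66,-21.75, 49/11,69, 81 ] 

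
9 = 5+4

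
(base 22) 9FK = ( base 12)2882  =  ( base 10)4706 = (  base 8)11142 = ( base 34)42E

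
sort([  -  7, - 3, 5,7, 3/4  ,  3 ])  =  [ - 7, - 3, 3/4,3, 5,  7 ]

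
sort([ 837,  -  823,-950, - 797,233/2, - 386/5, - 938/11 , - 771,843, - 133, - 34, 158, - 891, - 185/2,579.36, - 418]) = [- 950, - 891,-823,-797,-771, - 418, - 133, - 185/2, - 938/11, - 386/5, - 34 , 233/2,  158, 579.36,837,  843 ]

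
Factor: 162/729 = 2^1*3^(-2 ) = 2/9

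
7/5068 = 1/724 =0.00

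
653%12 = 5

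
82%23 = 13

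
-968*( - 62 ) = 60016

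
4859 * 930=4518870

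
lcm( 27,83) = 2241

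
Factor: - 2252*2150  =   - 2^3*5^2  *  43^1*563^1= - 4841800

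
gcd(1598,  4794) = 1598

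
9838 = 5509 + 4329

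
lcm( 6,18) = 18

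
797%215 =152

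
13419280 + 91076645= 104495925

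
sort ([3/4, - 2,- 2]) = [-2, - 2,  3/4] 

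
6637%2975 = 687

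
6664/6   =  1110  +  2/3 = 1110.67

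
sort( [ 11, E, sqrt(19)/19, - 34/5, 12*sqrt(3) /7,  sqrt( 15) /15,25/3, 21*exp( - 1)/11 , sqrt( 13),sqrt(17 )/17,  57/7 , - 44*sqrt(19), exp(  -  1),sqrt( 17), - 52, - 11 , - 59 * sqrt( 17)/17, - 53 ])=[ - 44*sqrt( 19 ) ,  -  53 , - 52, - 59*sqrt(17) /17, - 11, - 34/5,sqrt(19)/19, sqrt(17 ) /17, sqrt( 15 ) /15,  exp( - 1), 21* exp( - 1)/11,  E,  12*sqrt(3) /7, sqrt(13 ), sqrt(17),  57/7  ,  25/3, 11]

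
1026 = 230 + 796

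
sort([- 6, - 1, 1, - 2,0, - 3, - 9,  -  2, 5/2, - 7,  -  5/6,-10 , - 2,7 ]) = [-10, - 9, - 7,-6, - 3, - 2, - 2,-2, - 1,- 5/6, 0,1,5/2,7 ] 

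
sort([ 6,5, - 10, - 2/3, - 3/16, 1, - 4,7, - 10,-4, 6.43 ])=[ - 10 , - 10, - 4, - 4, - 2/3, - 3/16, 1 , 5, 6,  6.43,7]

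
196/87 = 196/87=2.25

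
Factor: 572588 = 2^2*43^1*3329^1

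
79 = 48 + 31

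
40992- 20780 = 20212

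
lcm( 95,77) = 7315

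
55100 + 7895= 62995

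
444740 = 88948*5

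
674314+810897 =1485211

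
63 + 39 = 102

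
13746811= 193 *71227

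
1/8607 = 1/8607   =  0.00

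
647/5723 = 647/5723 = 0.11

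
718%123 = 103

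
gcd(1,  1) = 1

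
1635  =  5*327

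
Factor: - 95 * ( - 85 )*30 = 2^1*3^1*5^3*17^1*19^1 = 242250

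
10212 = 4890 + 5322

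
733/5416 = 733/5416  =  0.14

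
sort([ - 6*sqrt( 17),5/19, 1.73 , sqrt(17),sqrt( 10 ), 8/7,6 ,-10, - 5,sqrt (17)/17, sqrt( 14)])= [-6*sqrt(  17 ),  -  10, - 5,sqrt (17)/17,5/19, 8/7, 1.73, sqrt(10),sqrt(14),sqrt( 17) , 6 ]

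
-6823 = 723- 7546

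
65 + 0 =65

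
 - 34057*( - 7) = 238399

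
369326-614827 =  - 245501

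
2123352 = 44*48258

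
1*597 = 597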